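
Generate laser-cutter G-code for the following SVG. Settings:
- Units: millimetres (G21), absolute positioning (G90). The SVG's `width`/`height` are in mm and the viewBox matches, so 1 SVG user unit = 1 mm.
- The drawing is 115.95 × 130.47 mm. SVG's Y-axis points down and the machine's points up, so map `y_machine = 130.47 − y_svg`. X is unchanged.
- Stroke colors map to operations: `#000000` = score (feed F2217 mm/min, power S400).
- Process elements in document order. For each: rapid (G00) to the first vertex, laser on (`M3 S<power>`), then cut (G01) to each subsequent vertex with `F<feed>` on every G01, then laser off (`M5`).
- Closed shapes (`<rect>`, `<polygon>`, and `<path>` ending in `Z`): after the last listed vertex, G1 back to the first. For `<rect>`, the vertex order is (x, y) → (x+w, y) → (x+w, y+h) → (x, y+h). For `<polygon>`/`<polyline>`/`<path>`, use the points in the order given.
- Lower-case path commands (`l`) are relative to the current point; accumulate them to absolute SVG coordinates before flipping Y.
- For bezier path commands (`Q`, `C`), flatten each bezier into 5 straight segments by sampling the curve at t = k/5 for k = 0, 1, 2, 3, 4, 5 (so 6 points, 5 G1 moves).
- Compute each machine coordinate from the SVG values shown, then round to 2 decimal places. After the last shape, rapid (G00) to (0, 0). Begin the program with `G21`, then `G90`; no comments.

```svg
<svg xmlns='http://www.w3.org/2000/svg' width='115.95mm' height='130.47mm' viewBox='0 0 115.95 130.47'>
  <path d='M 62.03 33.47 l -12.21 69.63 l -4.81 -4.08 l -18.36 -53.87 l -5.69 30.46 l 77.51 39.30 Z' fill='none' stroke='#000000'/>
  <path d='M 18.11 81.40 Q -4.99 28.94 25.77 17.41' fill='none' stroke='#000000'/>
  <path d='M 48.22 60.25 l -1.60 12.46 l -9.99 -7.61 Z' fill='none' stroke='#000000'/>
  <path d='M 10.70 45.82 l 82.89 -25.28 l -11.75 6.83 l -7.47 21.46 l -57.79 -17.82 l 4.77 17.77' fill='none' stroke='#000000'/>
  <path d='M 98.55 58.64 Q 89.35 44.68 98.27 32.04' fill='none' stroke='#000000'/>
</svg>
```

G21
G90
G00 X62.03 Y97.00
M3 S400
G01 X49.82 Y27.37 F2217
G01 X45.01 Y31.45 F2217
G01 X26.65 Y85.32 F2217
G01 X20.96 Y54.86 F2217
G01 X98.47 Y15.56 F2217
G01 X62.03 Y97.00 F2217
M5
G00 X18.11 Y49.07
M3 S400
G01 X11.02 Y68.42 F2217
G01 X8.25 Y84.49 F2217
G01 X9.78 Y97.29 F2217
G01 X15.62 Y106.81 F2217
G01 X25.77 Y113.06 F2217
M5
G00 X48.22 Y70.22
M3 S400
G01 X46.62 Y57.76 F2217
G01 X36.63 Y65.37 F2217
G01 X48.22 Y70.22 F2217
M5
G00 X10.70 Y84.65
M3 S400
G01 X93.59 Y109.93 F2217
G01 X81.84 Y103.10 F2217
G01 X74.37 Y81.64 F2217
G01 X16.58 Y99.46 F2217
G01 X21.35 Y81.69 F2217
M5
G00 X98.55 Y71.83
M3 S400
G01 X95.59 Y77.36 F2217
G01 X94.09 Y82.79 F2217
G01 X94.03 Y88.11 F2217
G01 X95.43 Y93.32 F2217
G01 X98.27 Y98.43 F2217
M5
G00 X0.00 Y0.00

viewBox `0 0 115.95 130.47` with mm width/height → 1 unit = 1 mm. Flip: y_m = 130.47 − y_svg.

**Shape 1** — `<path>` closed polygon, stroke `#000000` → score (S400, F2217). Machine vertices: (62.03,97.00) → (49.82,27.37) → (45.01,31.45) → (26.65,85.32) → (20.96,54.86) → (98.47,15.56) → (62.03,97.00). Closed: final G1 returns to the first vertex.

**Shape 2** — `<path>` quadratic bezier, stroke `#000000` → score (S400, F2217). Control points (SVG): P0=(18.11,81.40), P1=(-4.99,28.94), P2=(25.77,17.41); sampled at t=k/5. Machine vertices: (18.11,49.07) → (11.02,68.42) → (8.25,84.49) → (9.78,97.29) → (15.62,106.81) → (25.77,113.06). Open path.

**Shape 3** — `<path>` regular polygon, stroke `#000000` → score (S400, F2217). Machine vertices: (48.22,70.22) → (46.62,57.76) → (36.63,65.37) → (48.22,70.22). Closed: final G1 returns to the first vertex.

**Shape 4** — `<path>` open polyline, stroke `#000000` → score (S400, F2217). Machine vertices: (10.70,84.65) → (93.59,109.93) → (81.84,103.10) → (74.37,81.64) → (16.58,99.46) → (21.35,81.69). Open path.

**Shape 5** — `<path>` quadratic bezier, stroke `#000000` → score (S400, F2217). Control points (SVG): P0=(98.55,58.64), P1=(89.35,44.68), P2=(98.27,32.04); sampled at t=k/5. Machine vertices: (98.55,71.83) → (95.59,77.36) → (94.09,82.79) → (94.03,88.11) → (95.43,93.32) → (98.27,98.43). Open path.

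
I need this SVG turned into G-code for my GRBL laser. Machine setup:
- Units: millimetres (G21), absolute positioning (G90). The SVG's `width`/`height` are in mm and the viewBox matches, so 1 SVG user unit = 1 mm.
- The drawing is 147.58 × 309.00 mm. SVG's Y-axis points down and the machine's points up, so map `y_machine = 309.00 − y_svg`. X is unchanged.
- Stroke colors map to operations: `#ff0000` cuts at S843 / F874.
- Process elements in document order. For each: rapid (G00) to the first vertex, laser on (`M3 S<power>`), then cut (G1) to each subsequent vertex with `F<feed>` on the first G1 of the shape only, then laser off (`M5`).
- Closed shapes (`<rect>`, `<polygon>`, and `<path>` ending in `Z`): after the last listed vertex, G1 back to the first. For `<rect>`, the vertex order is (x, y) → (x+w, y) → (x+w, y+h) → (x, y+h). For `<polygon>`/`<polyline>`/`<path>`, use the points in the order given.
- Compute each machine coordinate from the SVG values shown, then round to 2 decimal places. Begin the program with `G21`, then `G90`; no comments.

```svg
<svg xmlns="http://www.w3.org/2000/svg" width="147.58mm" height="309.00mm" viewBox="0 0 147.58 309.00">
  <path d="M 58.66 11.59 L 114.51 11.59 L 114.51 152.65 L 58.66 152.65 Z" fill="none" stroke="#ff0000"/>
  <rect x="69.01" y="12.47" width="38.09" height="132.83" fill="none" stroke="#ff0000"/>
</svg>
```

G21
G90
G00 X58.66 Y297.41
M3 S843
G1 X114.51 Y297.41 F874
G1 X114.51 Y156.35
G1 X58.66 Y156.35
G1 X58.66 Y297.41
M5
G00 X69.01 Y296.53
M3 S843
G1 X107.10 Y296.53 F874
G1 X107.10 Y163.70
G1 X69.01 Y163.70
G1 X69.01 Y296.53
M5

1 u = 1 mm; y_m = 309.00 − y.

[1] `<path>` rectangle, #ff0000→cut S843 F874: (58.66,297.41) → (114.51,297.41) → (114.51,156.35) → (58.66,156.35) → (58.66,297.41) (closed)

[2] `<rect>` rectangle, #ff0000→cut S843 F874: (69.01,296.53) → (107.10,296.53) → (107.10,163.70) → (69.01,163.70) → (69.01,296.53) (closed)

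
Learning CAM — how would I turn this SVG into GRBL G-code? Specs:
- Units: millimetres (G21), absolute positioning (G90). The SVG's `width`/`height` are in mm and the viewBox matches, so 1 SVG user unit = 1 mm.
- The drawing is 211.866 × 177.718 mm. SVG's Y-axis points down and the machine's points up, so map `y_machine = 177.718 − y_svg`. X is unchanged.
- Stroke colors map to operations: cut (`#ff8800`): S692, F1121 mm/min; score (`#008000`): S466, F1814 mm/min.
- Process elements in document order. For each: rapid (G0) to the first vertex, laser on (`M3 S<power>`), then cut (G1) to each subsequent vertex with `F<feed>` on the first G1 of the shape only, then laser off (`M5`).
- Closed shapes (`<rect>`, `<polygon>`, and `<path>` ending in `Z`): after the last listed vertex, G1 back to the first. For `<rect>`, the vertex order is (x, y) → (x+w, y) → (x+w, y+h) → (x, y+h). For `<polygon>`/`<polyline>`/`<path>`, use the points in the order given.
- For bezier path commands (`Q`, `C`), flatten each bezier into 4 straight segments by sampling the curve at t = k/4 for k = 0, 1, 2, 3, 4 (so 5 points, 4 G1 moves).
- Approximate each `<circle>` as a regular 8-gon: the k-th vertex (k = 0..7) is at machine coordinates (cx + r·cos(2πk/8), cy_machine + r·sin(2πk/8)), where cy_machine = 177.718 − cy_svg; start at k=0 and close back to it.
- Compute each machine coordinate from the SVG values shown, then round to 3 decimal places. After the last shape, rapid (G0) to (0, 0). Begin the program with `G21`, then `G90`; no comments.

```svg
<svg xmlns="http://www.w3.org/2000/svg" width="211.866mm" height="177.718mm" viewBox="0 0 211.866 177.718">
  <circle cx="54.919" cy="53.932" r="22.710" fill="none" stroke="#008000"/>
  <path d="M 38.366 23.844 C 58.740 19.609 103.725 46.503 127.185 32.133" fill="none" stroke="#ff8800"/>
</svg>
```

Since the viewBox matches the mm dimensions, user units are millimetres directly. The only transform is the Y-flip y_m = 177.718 − y_svg.

Shape 1 is a circle drawn with `<circle>`. Its stroke #008000 means score at S466, F1814. After flipping Y the toolpath is (77.629,123.786) → (70.977,139.844) → (54.919,146.496) → (38.861,139.844) → (32.209,123.786) → (38.861,107.728) → (54.919,101.076) → (70.977,107.728) → (77.629,123.786), returning to the start.

Shape 2 is a cubic bezier drawn with `<path>`. Its stroke #ff8800 means cut at S692, F1121. After flipping Y the toolpath is (38.366,153.874) → (57.540,152.345) → (81.618,145.929) → (106.275,141.413) → (127.185,145.585).

G21
G90
G0 X77.629 Y123.786
M3 S466
G1 X70.977 Y139.844 F1814
G1 X54.919 Y146.496
G1 X38.861 Y139.844
G1 X32.209 Y123.786
G1 X38.861 Y107.728
G1 X54.919 Y101.076
G1 X70.977 Y107.728
G1 X77.629 Y123.786
M5
G0 X38.366 Y153.874
M3 S692
G1 X57.540 Y152.345 F1121
G1 X81.618 Y145.929
G1 X106.275 Y141.413
G1 X127.185 Y145.585
M5
G0 X0.000 Y0.000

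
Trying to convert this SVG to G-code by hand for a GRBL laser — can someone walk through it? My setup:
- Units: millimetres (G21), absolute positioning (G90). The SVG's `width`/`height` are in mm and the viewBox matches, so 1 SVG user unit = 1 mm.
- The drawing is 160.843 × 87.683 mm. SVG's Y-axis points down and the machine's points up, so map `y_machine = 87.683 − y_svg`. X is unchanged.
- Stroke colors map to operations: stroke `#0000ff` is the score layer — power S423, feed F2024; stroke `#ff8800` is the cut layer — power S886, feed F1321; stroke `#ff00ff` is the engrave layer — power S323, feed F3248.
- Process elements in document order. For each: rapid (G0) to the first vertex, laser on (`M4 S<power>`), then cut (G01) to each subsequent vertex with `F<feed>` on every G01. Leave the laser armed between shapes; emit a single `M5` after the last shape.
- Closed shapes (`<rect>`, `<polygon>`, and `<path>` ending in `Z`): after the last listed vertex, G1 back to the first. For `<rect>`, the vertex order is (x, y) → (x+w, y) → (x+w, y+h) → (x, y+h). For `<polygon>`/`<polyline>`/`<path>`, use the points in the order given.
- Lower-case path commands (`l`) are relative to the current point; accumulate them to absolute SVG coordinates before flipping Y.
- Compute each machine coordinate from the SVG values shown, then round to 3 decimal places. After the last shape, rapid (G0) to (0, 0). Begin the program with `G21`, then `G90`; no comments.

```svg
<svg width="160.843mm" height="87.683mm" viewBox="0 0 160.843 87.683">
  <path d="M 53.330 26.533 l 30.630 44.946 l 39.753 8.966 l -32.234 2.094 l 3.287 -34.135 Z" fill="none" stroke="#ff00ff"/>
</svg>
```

Since the viewBox matches the mm dimensions, user units are millimetres directly. The only transform is the Y-flip y_m = 87.683 − y_svg.

Shape 1 is a closed polygon drawn with `<path>`. Its stroke #ff00ff means engrave at S323, F3248. After flipping Y the toolpath is (53.330,61.150) → (83.960,16.204) → (123.713,7.238) → (91.479,5.144) → (94.766,39.279) → (53.330,61.150), returning to the start.

G21
G90
G0 X53.330 Y61.150
M4 S323
G01 X83.960 Y16.204 F3248
G01 X123.713 Y7.238 F3248
G01 X91.479 Y5.144 F3248
G01 X94.766 Y39.279 F3248
G01 X53.330 Y61.150 F3248
M5
G0 X0.000 Y0.000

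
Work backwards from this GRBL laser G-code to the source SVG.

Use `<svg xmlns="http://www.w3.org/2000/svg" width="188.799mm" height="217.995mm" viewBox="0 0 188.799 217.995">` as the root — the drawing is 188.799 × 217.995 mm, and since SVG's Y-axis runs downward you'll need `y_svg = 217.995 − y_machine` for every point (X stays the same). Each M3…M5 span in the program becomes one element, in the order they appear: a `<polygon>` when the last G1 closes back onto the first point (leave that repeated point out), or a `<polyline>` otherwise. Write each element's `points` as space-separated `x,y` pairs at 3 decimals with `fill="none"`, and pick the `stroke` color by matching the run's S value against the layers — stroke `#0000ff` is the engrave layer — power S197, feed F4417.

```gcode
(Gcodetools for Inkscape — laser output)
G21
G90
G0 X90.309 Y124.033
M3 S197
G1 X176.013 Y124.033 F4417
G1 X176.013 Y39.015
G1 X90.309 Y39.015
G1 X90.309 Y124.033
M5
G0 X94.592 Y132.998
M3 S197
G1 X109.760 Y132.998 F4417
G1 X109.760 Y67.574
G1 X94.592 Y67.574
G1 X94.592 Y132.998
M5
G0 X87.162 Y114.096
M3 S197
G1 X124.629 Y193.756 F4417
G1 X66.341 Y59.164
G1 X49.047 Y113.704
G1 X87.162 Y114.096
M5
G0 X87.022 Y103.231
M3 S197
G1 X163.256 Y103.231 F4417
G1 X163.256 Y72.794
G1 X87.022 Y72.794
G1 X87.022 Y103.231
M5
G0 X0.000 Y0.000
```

<svg xmlns="http://www.w3.org/2000/svg" width="188.799mm" height="217.995mm" viewBox="0 0 188.799 217.995">
  <polygon points="90.309,93.962 176.013,93.962 176.013,178.980 90.309,178.980" fill="none" stroke="#0000ff"/>
  <polygon points="94.592,84.997 109.760,84.997 109.760,150.421 94.592,150.421" fill="none" stroke="#0000ff"/>
  <polygon points="87.162,103.899 124.629,24.239 66.341,158.831 49.047,104.291" fill="none" stroke="#0000ff"/>
  <polygon points="87.022,114.764 163.256,114.764 163.256,145.201 87.022,145.201" fill="none" stroke="#0000ff"/>
</svg>

y_svg = 217.995 − y_m. Every run uses S197, so all elements get stroke `#0000ff` (engrave).

[1] closed run; points: 90.309,93.962 176.013,93.962 176.013,178.980 90.309,178.980

[2] closed run; points: 94.592,84.997 109.760,84.997 109.760,150.421 94.592,150.421

[3] closed run; points: 87.162,103.899 124.629,24.239 66.341,158.831 49.047,104.291

[4] closed run; points: 87.022,114.764 163.256,114.764 163.256,145.201 87.022,145.201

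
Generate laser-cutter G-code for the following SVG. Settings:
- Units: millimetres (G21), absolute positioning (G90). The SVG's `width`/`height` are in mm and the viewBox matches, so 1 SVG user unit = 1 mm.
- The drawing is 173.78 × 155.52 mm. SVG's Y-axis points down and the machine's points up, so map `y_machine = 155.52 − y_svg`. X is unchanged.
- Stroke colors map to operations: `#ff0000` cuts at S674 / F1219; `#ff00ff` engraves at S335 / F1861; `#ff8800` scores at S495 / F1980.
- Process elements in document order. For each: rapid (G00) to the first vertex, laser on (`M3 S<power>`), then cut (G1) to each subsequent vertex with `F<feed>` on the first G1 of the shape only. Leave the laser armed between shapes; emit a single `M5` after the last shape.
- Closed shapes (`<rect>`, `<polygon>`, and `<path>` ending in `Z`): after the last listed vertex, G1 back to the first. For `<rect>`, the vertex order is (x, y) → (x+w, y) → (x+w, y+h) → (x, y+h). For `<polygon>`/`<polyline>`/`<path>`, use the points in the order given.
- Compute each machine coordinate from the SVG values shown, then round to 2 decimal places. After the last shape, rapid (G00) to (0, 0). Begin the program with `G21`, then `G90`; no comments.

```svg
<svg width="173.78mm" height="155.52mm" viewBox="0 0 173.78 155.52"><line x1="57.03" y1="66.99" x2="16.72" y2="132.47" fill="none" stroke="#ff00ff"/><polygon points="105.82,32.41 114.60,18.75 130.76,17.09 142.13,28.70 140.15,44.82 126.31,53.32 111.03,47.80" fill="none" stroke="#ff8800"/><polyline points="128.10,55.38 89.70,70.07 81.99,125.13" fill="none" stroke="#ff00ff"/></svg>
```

1 u = 1 mm; y_m = 155.52 − y.

[1] `<line>` line segment, #ff00ff→engrave S335 F1861: (57.03,88.53) → (16.72,23.05)

[2] `<polygon>` regular polygon, #ff8800→score S495 F1980: (105.82,123.11) → (114.60,136.77) → (130.76,138.43) → (142.13,126.82) → (140.15,110.70) → (126.31,102.20) → (111.03,107.72) → (105.82,123.11) (closed)

[3] `<polyline>` open polyline, #ff00ff→engrave S335 F1861: (128.10,100.14) → (89.70,85.45) → (81.99,30.39)

G21
G90
G00 X57.03 Y88.53
M3 S335
G1 X16.72 Y23.05 F1861
G00 X105.82 Y123.11
M3 S495
G1 X114.60 Y136.77 F1980
G1 X130.76 Y138.43
G1 X142.13 Y126.82
G1 X140.15 Y110.70
G1 X126.31 Y102.20
G1 X111.03 Y107.72
G1 X105.82 Y123.11
G00 X128.10 Y100.14
M3 S335
G1 X89.70 Y85.45 F1861
G1 X81.99 Y30.39
M5
G00 X0.00 Y0.00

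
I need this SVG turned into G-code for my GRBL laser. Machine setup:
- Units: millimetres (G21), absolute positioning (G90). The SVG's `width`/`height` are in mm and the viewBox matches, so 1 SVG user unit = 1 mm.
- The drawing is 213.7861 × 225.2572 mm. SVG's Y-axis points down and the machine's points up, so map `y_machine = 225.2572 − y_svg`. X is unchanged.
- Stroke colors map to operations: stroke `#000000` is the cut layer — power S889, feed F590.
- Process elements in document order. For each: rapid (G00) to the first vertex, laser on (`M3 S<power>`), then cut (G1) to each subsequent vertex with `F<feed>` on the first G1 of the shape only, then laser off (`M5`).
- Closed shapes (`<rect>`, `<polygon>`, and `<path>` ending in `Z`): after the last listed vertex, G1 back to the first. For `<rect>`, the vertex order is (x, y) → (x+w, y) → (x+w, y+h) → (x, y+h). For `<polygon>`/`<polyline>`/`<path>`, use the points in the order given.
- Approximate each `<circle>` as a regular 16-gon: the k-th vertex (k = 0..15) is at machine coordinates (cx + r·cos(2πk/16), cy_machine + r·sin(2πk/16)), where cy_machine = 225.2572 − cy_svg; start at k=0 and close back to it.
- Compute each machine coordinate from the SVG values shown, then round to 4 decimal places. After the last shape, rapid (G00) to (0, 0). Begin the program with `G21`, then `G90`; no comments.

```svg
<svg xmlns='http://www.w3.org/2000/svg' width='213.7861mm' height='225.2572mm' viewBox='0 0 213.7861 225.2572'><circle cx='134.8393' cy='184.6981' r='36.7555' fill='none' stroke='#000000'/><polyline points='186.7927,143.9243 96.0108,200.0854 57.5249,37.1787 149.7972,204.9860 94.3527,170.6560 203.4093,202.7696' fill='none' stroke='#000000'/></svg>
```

G21
G90
G00 X171.5948 Y40.5591
M3 S889
G1 X168.7970 Y54.6248 F590
G1 X160.8294 Y66.5492
G1 X148.9050 Y74.5168
G1 X134.8393 Y77.3146
G1 X120.7736 Y74.5168
G1 X108.8492 Y66.5492
G1 X100.8816 Y54.6248
G1 X98.0838 Y40.5591
G1 X100.8816 Y26.4934
G1 X108.8492 Y14.5690
G1 X120.7736 Y6.6014
G1 X134.8393 Y3.8036
G1 X148.9050 Y6.6014
G1 X160.8294 Y14.5690
G1 X168.7970 Y26.4934
G1 X171.5948 Y40.5591
M5
G00 X186.7927 Y81.3329
M3 S889
G1 X96.0108 Y25.1718 F590
G1 X57.5249 Y188.0785
G1 X149.7972 Y20.2712
G1 X94.3527 Y54.6012
G1 X203.4093 Y22.4876
M5
G00 X0.0000 Y0.0000

Since the viewBox matches the mm dimensions, user units are millimetres directly. The only transform is the Y-flip y_m = 225.2572 − y_svg.

Shape 1 is a circle drawn with `<circle>`. Its stroke #000000 means cut at S889, F590. After flipping Y the toolpath is (171.5948,40.5591) → (168.7970,54.6248) → (160.8294,66.5492) → (148.9050,74.5168) → (134.8393,77.3146) → (120.7736,74.5168) → (108.8492,66.5492) → (100.8816,54.6248) → (98.0838,40.5591) → (100.8816,26.4934) → (108.8492,14.5690) → (120.7736,6.6014) → (134.8393,3.8036) → (148.9050,6.6014) → (160.8294,14.5690) → (168.7970,26.4934) → (171.5948,40.5591), returning to the start.

Shape 2 is a open polyline drawn with `<polyline>`. Its stroke #000000 means cut at S889, F590. After flipping Y the toolpath is (186.7927,81.3329) → (96.0108,25.1718) → (57.5249,188.0785) → (149.7972,20.2712) → (94.3527,54.6012) → (203.4093,22.4876).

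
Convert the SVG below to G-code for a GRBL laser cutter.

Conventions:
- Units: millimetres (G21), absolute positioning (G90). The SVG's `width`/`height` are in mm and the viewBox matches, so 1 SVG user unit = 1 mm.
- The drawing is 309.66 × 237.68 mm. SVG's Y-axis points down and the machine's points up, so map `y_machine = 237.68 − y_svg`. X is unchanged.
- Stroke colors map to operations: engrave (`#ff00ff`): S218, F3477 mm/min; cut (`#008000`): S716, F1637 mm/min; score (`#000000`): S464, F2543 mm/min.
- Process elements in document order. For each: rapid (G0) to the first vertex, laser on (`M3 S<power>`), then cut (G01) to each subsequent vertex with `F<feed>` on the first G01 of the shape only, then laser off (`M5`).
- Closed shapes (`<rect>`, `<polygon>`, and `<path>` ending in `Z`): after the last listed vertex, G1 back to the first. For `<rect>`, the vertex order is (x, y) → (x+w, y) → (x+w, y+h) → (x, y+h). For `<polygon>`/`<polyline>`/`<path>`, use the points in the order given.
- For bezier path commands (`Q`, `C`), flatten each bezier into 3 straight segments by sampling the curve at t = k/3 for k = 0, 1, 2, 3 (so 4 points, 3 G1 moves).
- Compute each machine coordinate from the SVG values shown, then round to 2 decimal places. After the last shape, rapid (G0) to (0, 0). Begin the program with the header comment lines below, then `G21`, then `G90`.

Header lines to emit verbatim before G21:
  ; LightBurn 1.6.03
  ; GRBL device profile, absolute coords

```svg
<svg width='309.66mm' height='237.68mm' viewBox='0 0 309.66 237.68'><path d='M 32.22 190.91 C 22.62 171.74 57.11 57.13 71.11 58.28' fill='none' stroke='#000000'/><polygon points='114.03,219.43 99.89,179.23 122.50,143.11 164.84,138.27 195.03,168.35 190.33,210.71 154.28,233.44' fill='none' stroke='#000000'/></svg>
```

Since the viewBox matches the mm dimensions, user units are millimetres directly. The only transform is the Y-flip y_m = 237.68 − y_svg.

Shape 1 is a cubic bezier drawn with `<path>`. Its stroke #000000 means score at S464, F2543. After flipping Y the toolpath is (32.22,46.77) → (34.92,89.93) → (52.67,149.79) → (71.11,179.40).

Shape 2 is a regular polygon drawn with `<polygon>`. Its stroke #000000 means score at S464, F2543. After flipping Y the toolpath is (114.03,18.25) → (99.89,58.45) → (122.50,94.57) → (164.84,99.41) → (195.03,69.33) → (190.33,26.97) → (154.28,4.24) → (114.03,18.25), returning to the start.

; LightBurn 1.6.03
; GRBL device profile, absolute coords
G21
G90
G0 X32.22 Y46.77
M3 S464
G01 X34.92 Y89.93 F2543
G01 X52.67 Y149.79
G01 X71.11 Y179.40
M5
G0 X114.03 Y18.25
M3 S464
G01 X99.89 Y58.45 F2543
G01 X122.50 Y94.57
G01 X164.84 Y99.41
G01 X195.03 Y69.33
G01 X190.33 Y26.97
G01 X154.28 Y4.24
G01 X114.03 Y18.25
M5
G0 X0.00 Y0.00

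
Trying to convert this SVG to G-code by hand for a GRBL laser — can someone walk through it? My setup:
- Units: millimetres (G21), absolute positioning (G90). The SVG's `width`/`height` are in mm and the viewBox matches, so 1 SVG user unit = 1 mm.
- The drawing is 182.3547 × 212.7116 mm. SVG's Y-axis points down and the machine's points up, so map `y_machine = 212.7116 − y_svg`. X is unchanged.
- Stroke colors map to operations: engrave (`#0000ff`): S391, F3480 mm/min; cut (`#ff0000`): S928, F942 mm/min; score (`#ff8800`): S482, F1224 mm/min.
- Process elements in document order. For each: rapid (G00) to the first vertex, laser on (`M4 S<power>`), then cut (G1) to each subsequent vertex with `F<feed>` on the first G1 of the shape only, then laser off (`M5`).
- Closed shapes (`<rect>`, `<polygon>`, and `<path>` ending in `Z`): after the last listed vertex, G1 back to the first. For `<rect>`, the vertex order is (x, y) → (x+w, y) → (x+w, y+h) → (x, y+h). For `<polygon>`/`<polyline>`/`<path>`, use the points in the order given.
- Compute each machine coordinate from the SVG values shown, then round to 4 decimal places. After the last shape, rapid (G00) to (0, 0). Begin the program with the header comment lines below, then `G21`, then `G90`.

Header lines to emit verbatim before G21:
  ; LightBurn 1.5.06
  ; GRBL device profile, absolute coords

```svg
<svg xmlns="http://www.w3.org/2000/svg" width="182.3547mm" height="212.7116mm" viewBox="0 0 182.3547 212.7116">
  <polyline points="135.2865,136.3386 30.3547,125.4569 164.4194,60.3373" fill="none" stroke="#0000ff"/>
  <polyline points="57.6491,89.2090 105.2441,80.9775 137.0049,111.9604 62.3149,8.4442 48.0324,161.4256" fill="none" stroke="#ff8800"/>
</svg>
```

; LightBurn 1.5.06
; GRBL device profile, absolute coords
G21
G90
G00 X135.2865 Y76.3730
M4 S391
G1 X30.3547 Y87.2547 F3480
G1 X164.4194 Y152.3743
M5
G00 X57.6491 Y123.5026
M4 S482
G1 X105.2441 Y131.7341 F1224
G1 X137.0049 Y100.7512
G1 X62.3149 Y204.2674
G1 X48.0324 Y51.2860
M5
G00 X0.0000 Y0.0000

Since the viewBox matches the mm dimensions, user units are millimetres directly. The only transform is the Y-flip y_m = 212.7116 − y_svg.

Shape 1 is a open polyline drawn with `<polyline>`. Its stroke #0000ff means engrave at S391, F3480. After flipping Y the toolpath is (135.2865,76.3730) → (30.3547,87.2547) → (164.4194,152.3743).

Shape 2 is a open polyline drawn with `<polyline>`. Its stroke #ff8800 means score at S482, F1224. After flipping Y the toolpath is (57.6491,123.5026) → (105.2441,131.7341) → (137.0049,100.7512) → (62.3149,204.2674) → (48.0324,51.2860).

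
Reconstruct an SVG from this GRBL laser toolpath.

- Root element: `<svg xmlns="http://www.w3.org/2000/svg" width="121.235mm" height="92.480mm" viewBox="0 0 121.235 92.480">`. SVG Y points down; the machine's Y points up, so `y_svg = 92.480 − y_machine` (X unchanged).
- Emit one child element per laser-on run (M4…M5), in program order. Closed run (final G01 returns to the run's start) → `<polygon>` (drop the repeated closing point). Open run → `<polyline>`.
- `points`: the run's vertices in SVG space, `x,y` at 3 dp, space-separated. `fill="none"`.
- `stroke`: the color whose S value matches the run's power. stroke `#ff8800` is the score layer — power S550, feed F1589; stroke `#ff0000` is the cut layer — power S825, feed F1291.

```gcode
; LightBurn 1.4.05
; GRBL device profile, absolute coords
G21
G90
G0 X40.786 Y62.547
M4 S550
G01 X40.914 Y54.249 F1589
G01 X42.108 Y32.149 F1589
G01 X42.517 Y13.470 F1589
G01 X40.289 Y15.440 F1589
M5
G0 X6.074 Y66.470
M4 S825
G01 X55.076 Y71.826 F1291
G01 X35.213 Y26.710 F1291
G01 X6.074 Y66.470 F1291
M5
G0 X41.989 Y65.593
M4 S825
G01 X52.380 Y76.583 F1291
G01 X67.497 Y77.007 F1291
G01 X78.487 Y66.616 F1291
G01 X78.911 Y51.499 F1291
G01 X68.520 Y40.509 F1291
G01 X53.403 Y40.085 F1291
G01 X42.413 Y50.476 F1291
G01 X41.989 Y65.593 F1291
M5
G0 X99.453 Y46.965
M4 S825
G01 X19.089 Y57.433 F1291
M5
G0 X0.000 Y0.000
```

<svg xmlns="http://www.w3.org/2000/svg" width="121.235mm" height="92.480mm" viewBox="0 0 121.235 92.480">
  <polyline points="40.786,29.933 40.914,38.231 42.108,60.331 42.517,79.010 40.289,77.040" fill="none" stroke="#ff8800"/>
  <polygon points="6.074,26.010 55.076,20.654 35.213,65.770" fill="none" stroke="#ff0000"/>
  <polygon points="41.989,26.887 52.380,15.897 67.497,15.473 78.487,25.864 78.911,40.981 68.520,51.971 53.403,52.395 42.413,42.004" fill="none" stroke="#ff0000"/>
  <polyline points="99.453,45.515 19.089,35.047" fill="none" stroke="#ff0000"/>
</svg>

Each laser-on run becomes one SVG element. Flip Y back into SVG space with y_svg = 92.480 − y_machine.

Run 1: power S550 maps to stroke `#ff8800` (score). The run is open, so emit a `<polyline>` with points (Y-flipped): 40.786,29.933 40.914,38.231 42.108,60.331 42.517,79.010 40.289,77.040.

Run 2: S825 ⇒ cut layer `#ff0000`. The run returns to its start, so emit a `<polygon>` with points (Y-flipped): 6.074,26.010 55.076,20.654 35.213,65.770.

Run 3: the run's S825 means `#ff0000` (cut). The run returns to its start, so emit a `<polygon>` with points (Y-flipped): 41.989,26.887 52.380,15.897 67.497,15.473 78.487,25.864 78.911,40.981 68.520,51.971 53.403,52.395 42.413,42.004.

Run 4: power S825 maps to stroke `#ff0000` (cut). The run is open, so emit a `<polyline>` with points (Y-flipped): 99.453,45.515 19.089,35.047.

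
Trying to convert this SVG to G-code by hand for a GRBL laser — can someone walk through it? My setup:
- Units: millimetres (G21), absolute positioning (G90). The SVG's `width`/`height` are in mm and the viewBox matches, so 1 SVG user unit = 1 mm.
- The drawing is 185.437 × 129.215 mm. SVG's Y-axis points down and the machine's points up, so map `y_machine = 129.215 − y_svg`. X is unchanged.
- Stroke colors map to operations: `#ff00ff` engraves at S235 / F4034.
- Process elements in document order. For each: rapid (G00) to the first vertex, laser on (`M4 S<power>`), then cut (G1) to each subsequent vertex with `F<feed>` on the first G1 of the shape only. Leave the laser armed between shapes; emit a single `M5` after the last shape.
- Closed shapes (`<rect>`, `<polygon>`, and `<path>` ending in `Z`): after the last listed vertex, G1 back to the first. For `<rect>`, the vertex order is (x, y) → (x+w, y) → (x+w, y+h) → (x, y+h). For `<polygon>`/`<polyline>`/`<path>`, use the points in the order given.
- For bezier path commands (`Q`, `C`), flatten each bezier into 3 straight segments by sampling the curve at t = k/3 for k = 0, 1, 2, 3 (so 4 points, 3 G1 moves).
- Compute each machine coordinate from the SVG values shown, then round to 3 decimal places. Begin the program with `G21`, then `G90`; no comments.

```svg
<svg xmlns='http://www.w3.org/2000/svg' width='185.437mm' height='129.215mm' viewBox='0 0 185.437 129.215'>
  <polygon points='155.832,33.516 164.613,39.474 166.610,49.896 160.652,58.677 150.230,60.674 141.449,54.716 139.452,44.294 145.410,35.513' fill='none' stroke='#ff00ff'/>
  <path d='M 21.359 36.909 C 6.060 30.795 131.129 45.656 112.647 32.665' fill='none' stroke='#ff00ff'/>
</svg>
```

G21
G90
G00 X155.832 Y95.699
M4 S235
G1 X164.613 Y89.741 F4034
G1 X166.610 Y79.319
G1 X160.652 Y70.538
G1 X150.230 Y68.541
G1 X141.449 Y74.499
G1 X139.452 Y84.921
G1 X145.410 Y93.702
G1 X155.832 Y95.699
G00 X21.359 Y92.306
M4 S235
G1 X42.334 Y93.237 F4034
G1 X93.794 Y91.035
G1 X112.647 Y96.550
M5

viewBox `0 0 185.437 129.215` with mm width/height → 1 unit = 1 mm. Flip: y_m = 129.215 − y_svg.

**Shape 1** — `<polygon>` regular polygon, stroke `#ff00ff` → engrave (S235, F4034). Machine vertices: (155.832,95.699) → (164.613,89.741) → (166.610,79.319) → (160.652,70.538) → (150.230,68.541) → (141.449,74.499) → (139.452,84.921) → (145.410,93.702) → (155.832,95.699). Closed: final G1 returns to the first vertex.

**Shape 2** — `<path>` cubic bezier, stroke `#ff00ff` → engrave (S235, F4034). Control points (SVG): P0=(21.359,36.909), P1=(6.060,30.795), P2=(131.129,45.656), P3=(112.647,32.665); sampled at t=k/3. Machine vertices: (21.359,92.306) → (42.334,93.237) → (93.794,91.035) → (112.647,96.550). Open path.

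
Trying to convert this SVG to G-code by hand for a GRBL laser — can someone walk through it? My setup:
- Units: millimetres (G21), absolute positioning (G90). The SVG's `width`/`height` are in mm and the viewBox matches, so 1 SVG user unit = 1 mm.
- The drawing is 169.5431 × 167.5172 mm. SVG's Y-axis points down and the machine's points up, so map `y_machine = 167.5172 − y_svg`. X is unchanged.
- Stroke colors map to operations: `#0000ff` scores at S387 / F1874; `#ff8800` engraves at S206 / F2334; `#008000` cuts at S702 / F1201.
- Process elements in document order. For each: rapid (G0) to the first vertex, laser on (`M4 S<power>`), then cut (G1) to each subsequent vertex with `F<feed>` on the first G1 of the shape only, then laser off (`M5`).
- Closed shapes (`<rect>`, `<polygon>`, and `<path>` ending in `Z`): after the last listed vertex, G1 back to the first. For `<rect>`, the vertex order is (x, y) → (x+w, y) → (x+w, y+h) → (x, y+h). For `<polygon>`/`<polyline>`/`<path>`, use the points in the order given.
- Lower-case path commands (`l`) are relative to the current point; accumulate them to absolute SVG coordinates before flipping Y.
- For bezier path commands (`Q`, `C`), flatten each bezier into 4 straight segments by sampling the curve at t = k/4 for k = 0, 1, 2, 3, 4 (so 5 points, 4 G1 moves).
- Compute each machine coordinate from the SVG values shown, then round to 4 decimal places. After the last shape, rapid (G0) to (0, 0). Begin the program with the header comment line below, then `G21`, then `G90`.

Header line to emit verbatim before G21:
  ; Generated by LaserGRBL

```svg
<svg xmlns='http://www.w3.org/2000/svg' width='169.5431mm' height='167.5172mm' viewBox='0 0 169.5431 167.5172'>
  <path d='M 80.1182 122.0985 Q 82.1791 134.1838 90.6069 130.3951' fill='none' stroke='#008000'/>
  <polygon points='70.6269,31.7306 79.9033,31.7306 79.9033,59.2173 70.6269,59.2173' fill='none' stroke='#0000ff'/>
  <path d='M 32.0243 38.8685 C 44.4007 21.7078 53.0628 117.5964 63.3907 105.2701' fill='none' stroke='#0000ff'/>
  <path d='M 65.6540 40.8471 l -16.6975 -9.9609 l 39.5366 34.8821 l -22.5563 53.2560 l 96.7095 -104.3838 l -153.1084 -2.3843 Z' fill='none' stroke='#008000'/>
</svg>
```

; Generated by LaserGRBL
G21
G90
G0 X80.1182 Y45.4187
M4 S702
G1 X81.5466 Y40.3682 F1201
G1 X83.7708 Y37.3019
G1 X86.7909 Y36.2199
G1 X90.6069 Y37.1221
M5
G0 X70.6269 Y135.7866
M4 S387
G1 X79.9033 Y135.7866 F1874
G1 X79.9033 Y108.2999
G1 X70.6269 Y108.2999
G1 X70.6269 Y135.7866
M5
G0 X32.0243 Y128.6487
M4 S387
G1 X40.6942 Y123.7797 F1874
G1 X48.4757 Y97.2608
G1 X55.8730 Y69.8354
G1 X63.3907 Y62.2471
M5
G0 X65.6540 Y126.6701
M4 S702
G1 X48.9565 Y136.6310 F1201
G1 X88.4931 Y101.7489
G1 X65.9368 Y48.4929
G1 X162.6463 Y152.8767
G1 X9.5379 Y155.2610
G1 X65.6540 Y126.6701
M5
G0 X0.0000 Y0.0000

1 u = 1 mm; y_m = 167.5172 − y.

[1] `<path>` quadratic bezier, #008000→cut S702 F1201: (80.1182,45.4187) → (81.5466,40.3682) → (83.7708,37.3019) → (86.7909,36.2199) → (90.6069,37.1221)

[2] `<polygon>` rectangle, #0000ff→score S387 F1874: (70.6269,135.7866) → (79.9033,135.7866) → (79.9033,108.2999) → (70.6269,108.2999) → (70.6269,135.7866) (closed)

[3] `<path>` cubic bezier, #0000ff→score S387 F1874: (32.0243,128.6487) → (40.6942,123.7797) → (48.4757,97.2608) → (55.8730,69.8354) → (63.3907,62.2471)

[4] `<path>` closed polygon, #008000→cut S702 F1201: (65.6540,126.6701) → (48.9565,136.6310) → (88.4931,101.7489) → (65.9368,48.4929) → (162.6463,152.8767) → (9.5379,155.2610) → (65.6540,126.6701) (closed)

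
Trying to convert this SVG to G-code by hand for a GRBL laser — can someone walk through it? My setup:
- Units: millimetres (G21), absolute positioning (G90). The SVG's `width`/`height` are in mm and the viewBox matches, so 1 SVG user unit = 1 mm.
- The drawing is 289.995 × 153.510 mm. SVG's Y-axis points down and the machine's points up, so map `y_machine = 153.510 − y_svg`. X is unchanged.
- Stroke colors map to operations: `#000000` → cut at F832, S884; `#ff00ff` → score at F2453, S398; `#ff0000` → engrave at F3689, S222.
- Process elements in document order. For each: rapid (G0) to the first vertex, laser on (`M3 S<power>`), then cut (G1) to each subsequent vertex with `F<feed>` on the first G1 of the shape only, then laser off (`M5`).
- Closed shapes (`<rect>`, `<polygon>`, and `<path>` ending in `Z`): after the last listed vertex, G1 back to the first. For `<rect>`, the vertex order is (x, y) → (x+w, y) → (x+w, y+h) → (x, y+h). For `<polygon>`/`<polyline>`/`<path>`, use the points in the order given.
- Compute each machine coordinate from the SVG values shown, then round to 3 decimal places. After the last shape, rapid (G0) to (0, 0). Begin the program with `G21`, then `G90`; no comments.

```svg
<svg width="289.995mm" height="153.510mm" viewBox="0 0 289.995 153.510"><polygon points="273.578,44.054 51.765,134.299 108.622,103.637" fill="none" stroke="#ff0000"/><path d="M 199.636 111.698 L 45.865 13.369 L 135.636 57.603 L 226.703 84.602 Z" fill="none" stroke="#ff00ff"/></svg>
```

G21
G90
G0 X273.578 Y109.456
M3 S222
G1 X51.765 Y19.211 F3689
G1 X108.622 Y49.873
G1 X273.578 Y109.456
M5
G0 X199.636 Y41.812
M3 S398
G1 X45.865 Y140.141 F2453
G1 X135.636 Y95.907
G1 X226.703 Y68.908
G1 X199.636 Y41.812
M5
G0 X0.000 Y0.000

1 u = 1 mm; y_m = 153.510 − y.

[1] `<polygon>` closed polygon, #ff0000→engrave S222 F3689: (273.578,109.456) → (51.765,19.211) → (108.622,49.873) → (273.578,109.456) (closed)

[2] `<path>` closed polygon, #ff00ff→score S398 F2453: (199.636,41.812) → (45.865,140.141) → (135.636,95.907) → (226.703,68.908) → (199.636,41.812) (closed)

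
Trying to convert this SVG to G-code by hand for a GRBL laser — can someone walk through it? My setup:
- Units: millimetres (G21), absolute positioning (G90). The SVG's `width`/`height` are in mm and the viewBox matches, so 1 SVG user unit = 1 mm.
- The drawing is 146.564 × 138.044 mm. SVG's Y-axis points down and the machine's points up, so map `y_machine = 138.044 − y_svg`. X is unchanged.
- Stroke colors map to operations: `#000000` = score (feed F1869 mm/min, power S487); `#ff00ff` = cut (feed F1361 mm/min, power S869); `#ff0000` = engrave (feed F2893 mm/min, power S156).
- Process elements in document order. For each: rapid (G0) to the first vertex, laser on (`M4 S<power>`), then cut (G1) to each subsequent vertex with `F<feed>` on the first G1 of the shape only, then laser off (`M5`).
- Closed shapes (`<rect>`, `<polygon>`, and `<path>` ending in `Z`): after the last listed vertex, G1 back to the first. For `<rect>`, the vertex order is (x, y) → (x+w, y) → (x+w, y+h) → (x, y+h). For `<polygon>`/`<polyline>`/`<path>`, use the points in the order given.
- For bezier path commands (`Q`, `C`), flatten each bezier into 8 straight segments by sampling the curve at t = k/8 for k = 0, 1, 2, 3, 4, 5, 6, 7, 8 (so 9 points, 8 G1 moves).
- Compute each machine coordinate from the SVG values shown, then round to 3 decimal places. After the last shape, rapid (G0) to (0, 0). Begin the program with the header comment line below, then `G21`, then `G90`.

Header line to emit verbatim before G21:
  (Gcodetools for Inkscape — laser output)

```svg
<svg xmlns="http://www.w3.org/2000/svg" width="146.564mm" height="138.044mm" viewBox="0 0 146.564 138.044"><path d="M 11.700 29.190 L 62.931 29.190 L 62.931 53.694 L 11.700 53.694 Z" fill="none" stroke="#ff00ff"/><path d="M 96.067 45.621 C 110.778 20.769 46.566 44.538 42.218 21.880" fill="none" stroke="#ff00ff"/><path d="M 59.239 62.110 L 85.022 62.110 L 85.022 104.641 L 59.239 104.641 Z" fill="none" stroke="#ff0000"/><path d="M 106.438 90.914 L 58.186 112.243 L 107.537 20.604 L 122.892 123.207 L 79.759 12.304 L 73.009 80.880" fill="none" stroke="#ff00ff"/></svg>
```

(Gcodetools for Inkscape — laser output)
G21
G90
G0 X11.700 Y108.854
M4 S869
G1 X62.931 Y108.854 F1361
G1 X62.931 Y84.350
G1 X11.700 Y84.350
G1 X11.700 Y108.854
M5
G0 X96.067 Y92.423
M4 S869
G1 X98.155 Y99.649 F1361
G1 X94.471 Y103.431
G1 X86.640 Y104.882
G1 X76.290 Y105.116
G1 X65.046 Y105.248
G1 X54.535 Y106.390
G1 X46.384 Y109.658
G1 X42.218 Y116.164
M5
G0 X59.239 Y75.934
M4 S156
G1 X85.022 Y75.934 F2893
G1 X85.022 Y33.403
G1 X59.239 Y33.403
G1 X59.239 Y75.934
M5
G0 X106.438 Y47.130
M4 S869
G1 X58.186 Y25.801 F1361
G1 X107.537 Y117.440
G1 X122.892 Y14.837
G1 X79.759 Y125.740
G1 X73.009 Y57.164
M5
G0 X0.000 Y0.000

Since the viewBox matches the mm dimensions, user units are millimetres directly. The only transform is the Y-flip y_m = 138.044 − y_svg.

Shape 1 is a rectangle drawn with `<path>`. Its stroke #ff00ff means cut at S869, F1361. After flipping Y the toolpath is (11.700,108.854) → (62.931,108.854) → (62.931,84.350) → (11.700,84.350) → (11.700,108.854), returning to the start.

Shape 2 is a cubic bezier drawn with `<path>`. Its stroke #ff00ff means cut at S869, F1361. After flipping Y the toolpath is (96.067,92.423) → (98.155,99.649) → (94.471,103.431) → (86.640,104.882) → (76.290,105.116) → (65.046,105.248) → (54.535,106.390) → (46.384,109.658) → (42.218,116.164).

Shape 3 is a rectangle drawn with `<path>`. Its stroke #ff0000 means engrave at S156, F2893. After flipping Y the toolpath is (59.239,75.934) → (85.022,75.934) → (85.022,33.403) → (59.239,33.403) → (59.239,75.934), returning to the start.

Shape 4 is a open polyline drawn with `<path>`. Its stroke #ff00ff means cut at S869, F1361. After flipping Y the toolpath is (106.438,47.130) → (58.186,25.801) → (107.537,117.440) → (122.892,14.837) → (79.759,125.740) → (73.009,57.164).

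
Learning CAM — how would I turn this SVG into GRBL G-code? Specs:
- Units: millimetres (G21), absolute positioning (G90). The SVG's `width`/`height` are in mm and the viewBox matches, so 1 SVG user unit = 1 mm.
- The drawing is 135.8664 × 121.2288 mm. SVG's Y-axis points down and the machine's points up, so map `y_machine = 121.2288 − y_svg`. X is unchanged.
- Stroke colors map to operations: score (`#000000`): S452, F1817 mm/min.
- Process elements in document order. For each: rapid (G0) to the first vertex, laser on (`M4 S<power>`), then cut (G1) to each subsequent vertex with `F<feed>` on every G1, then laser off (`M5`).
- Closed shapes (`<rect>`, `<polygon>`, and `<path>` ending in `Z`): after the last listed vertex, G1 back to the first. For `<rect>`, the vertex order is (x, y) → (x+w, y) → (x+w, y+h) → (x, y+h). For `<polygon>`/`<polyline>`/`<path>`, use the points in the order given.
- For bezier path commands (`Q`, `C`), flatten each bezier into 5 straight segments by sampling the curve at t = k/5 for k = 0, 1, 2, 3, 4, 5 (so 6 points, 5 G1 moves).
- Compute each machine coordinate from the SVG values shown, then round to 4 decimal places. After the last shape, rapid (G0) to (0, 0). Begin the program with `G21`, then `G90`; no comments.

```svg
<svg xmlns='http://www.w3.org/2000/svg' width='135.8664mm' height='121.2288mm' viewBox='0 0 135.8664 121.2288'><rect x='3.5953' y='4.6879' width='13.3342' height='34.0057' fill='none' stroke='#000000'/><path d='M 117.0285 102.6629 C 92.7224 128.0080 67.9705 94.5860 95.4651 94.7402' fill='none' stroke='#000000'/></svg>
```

1 u = 1 mm; y_m = 121.2288 − y.

[1] `<rect>` rectangle, #000000→score S452 F1817: (3.5953,116.5409) → (16.9295,116.5409) → (16.9295,82.5352) → (3.5953,82.5352) → (3.5953,116.5409) (closed)

[2] `<path>` cubic bezier, #000000→score S452 F1817: (117.0285,18.5659) → (102.8129,9.6721) → (91.0195,10.4500) → (84.1776,16.4670) → (84.8164,23.2907) → (95.4651,26.4886)

G21
G90
G0 X3.5953 Y116.5409
M4 S452
G1 X16.9295 Y116.5409 F1817
G1 X16.9295 Y82.5352 F1817
G1 X3.5953 Y82.5352 F1817
G1 X3.5953 Y116.5409 F1817
M5
G0 X117.0285 Y18.5659
M4 S452
G1 X102.8129 Y9.6721 F1817
G1 X91.0195 Y10.4500 F1817
G1 X84.1776 Y16.4670 F1817
G1 X84.8164 Y23.2907 F1817
G1 X95.4651 Y26.4886 F1817
M5
G0 X0.0000 Y0.0000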